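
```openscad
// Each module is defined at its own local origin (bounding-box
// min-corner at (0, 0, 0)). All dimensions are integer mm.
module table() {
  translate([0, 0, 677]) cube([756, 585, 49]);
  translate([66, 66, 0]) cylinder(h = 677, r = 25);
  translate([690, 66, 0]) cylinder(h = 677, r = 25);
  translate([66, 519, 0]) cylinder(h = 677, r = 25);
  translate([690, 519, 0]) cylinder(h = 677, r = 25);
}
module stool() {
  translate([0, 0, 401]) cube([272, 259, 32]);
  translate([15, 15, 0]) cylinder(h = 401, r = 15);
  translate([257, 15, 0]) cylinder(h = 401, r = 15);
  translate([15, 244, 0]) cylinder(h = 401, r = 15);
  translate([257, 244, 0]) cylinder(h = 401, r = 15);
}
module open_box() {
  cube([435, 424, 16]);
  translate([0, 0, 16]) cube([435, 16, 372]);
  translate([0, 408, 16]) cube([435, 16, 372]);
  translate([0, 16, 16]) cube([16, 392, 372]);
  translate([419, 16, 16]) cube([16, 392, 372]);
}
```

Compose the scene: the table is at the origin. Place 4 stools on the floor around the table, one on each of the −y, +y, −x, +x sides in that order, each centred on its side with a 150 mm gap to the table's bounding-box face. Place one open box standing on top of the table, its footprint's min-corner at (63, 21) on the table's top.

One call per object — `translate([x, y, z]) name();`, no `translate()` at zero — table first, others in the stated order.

table();
translate([242, -409, 0]) stool();
translate([242, 735, 0]) stool();
translate([-422, 163, 0]) stool();
translate([906, 163, 0]) stool();
translate([63, 21, 726]) open_box();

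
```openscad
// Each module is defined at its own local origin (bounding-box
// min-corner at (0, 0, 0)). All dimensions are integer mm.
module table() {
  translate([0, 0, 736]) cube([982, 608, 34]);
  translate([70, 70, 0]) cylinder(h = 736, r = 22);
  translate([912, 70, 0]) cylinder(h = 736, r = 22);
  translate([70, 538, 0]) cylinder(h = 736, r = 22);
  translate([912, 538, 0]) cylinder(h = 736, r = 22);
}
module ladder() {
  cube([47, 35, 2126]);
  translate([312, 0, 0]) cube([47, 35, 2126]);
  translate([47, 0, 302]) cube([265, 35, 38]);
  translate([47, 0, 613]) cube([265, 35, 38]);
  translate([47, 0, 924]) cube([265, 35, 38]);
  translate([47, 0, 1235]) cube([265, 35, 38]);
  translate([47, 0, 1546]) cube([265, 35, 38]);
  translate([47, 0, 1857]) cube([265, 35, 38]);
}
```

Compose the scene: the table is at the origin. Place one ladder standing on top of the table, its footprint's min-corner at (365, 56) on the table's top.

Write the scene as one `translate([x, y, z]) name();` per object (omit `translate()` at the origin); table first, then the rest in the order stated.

table();
translate([365, 56, 770]) ladder();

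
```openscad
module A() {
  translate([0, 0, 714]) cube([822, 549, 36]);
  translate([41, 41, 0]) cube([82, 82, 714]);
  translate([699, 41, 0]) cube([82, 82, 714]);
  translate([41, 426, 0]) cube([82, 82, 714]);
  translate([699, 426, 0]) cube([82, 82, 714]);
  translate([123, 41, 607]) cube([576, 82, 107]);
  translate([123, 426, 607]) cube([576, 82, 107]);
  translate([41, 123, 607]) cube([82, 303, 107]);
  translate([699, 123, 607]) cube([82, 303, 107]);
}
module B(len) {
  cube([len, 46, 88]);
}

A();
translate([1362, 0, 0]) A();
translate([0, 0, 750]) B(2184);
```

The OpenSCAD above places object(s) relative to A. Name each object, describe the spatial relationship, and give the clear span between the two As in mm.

A is a table. B is a beam. A beam spans the tops of two tables. The clear span between the two tables is 540 mm.

Second table starts at x = 1362; first ends at x = 822; clear span = 1362 − 822 = 540 mm.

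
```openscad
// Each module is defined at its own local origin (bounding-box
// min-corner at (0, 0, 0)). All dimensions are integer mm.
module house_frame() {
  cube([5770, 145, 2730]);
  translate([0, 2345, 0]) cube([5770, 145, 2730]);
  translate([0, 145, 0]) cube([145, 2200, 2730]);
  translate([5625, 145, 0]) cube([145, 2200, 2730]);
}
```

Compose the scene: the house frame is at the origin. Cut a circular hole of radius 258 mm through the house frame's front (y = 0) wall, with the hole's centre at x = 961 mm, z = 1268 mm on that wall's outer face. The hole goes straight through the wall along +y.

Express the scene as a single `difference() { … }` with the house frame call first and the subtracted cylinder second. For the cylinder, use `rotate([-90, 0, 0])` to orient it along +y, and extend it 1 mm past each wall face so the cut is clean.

difference() {
  house_frame();
  translate([961, -1, 1268]) rotate([-90, 0, 0]) cylinder(h = 147, r = 258);
}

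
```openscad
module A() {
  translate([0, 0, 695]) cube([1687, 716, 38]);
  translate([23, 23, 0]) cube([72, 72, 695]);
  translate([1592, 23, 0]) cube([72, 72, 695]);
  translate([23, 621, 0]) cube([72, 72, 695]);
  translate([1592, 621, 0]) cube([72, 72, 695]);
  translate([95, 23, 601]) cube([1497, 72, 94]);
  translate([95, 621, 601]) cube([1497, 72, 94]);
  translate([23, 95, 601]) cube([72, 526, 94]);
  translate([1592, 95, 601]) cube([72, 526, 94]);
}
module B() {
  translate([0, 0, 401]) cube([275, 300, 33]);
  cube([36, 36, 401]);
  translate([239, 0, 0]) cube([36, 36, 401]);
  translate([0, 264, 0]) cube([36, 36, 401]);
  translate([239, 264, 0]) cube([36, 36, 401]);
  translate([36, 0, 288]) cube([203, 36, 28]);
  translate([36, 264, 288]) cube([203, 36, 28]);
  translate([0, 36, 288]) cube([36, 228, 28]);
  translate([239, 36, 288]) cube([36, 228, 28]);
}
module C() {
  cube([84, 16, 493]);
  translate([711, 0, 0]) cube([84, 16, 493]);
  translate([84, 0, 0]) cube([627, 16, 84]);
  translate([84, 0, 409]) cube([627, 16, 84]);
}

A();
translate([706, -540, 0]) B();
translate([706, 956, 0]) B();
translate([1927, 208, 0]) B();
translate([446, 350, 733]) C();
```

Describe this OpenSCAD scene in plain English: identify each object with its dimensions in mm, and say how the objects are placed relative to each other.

A is a rectangular dining table. The top is 1687×716×38 mm with its upper surface at z = 733 mm. It stands on four 72×72 mm square legs, each inset 23 mm from the nearest pair of top edges, running from the floor to the underside of the top. Four apron rails, 72 mm thick and 94 mm tall, run between adjacent legs with their top edges flush with the underside of the top and their outer faces flush with the legs' outer faces.

B is a simple wooden stool: a rectangular seat 275 mm (x) by 300 mm (y), 33 mm thick, top face at z = 434 mm, on four square legs, each 36×36 mm in cross-section. The legs rest on z = 0, each flush with a corner of the seat. Four stretchers, 36 mm wide and 28 mm tall, connect adjacent legs with their undersides at z = 288 mm, each running between the inner faces of the legs it joins and aligned with the legs' outer faces on the other axis.

C is a rectangular picture frame lying in the x–z plane (depth along y). The opening is 627 mm wide (x) by 325 mm tall (z), surrounded by a border 84 mm wide on all four sides. The frame is 16 mm deep and is made of two full-height vertical stiles with two horizontal rails fitted between them.

Three stools sit around the table at the −y, +y, +x sides. The picture frame is on top of the table, centred.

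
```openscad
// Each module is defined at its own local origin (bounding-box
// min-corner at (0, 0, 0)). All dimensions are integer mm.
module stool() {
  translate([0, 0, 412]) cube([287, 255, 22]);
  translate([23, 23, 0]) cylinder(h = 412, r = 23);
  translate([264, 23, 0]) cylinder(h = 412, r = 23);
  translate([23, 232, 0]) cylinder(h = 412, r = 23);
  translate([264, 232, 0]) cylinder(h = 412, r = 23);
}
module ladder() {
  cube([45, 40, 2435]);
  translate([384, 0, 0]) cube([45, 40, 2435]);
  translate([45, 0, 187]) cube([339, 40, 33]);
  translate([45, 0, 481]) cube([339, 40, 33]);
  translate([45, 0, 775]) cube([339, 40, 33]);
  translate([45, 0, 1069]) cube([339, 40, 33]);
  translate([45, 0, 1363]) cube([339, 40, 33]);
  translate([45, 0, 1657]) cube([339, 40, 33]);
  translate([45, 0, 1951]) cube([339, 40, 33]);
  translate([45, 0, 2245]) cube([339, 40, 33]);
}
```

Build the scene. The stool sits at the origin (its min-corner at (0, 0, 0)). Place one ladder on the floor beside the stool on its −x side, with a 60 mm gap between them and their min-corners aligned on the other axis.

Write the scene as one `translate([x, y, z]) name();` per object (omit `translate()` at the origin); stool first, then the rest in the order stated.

stool();
translate([-489, 0, 0]) ladder();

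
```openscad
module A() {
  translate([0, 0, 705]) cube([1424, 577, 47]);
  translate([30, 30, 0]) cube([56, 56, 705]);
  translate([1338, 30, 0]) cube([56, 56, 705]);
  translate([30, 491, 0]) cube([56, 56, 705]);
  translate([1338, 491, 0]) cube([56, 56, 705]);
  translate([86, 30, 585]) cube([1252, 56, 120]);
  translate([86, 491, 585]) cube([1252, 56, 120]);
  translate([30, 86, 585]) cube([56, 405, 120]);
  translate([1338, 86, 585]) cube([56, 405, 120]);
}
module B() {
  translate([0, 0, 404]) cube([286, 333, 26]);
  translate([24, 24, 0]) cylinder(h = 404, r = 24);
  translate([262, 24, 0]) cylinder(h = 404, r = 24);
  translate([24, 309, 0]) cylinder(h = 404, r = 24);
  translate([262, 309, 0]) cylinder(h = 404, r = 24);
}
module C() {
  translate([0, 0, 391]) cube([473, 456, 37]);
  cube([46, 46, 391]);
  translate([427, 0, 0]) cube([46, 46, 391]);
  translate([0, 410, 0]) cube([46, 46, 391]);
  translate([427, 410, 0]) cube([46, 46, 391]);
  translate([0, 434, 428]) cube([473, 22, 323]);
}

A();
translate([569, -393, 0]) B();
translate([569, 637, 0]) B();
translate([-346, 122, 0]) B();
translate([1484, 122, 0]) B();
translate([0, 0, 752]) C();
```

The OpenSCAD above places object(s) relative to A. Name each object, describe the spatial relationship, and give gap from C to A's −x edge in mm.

The chair's min-x is at 0; the table's min-x is 0; gap = 0 mm.

A is a table. B is a stool. C is a chair. Four stools sit around the table at the −y, +y, −x, +x sides. The chair is on top of the table. The gap from the chair to the table's −x edge is 0 mm.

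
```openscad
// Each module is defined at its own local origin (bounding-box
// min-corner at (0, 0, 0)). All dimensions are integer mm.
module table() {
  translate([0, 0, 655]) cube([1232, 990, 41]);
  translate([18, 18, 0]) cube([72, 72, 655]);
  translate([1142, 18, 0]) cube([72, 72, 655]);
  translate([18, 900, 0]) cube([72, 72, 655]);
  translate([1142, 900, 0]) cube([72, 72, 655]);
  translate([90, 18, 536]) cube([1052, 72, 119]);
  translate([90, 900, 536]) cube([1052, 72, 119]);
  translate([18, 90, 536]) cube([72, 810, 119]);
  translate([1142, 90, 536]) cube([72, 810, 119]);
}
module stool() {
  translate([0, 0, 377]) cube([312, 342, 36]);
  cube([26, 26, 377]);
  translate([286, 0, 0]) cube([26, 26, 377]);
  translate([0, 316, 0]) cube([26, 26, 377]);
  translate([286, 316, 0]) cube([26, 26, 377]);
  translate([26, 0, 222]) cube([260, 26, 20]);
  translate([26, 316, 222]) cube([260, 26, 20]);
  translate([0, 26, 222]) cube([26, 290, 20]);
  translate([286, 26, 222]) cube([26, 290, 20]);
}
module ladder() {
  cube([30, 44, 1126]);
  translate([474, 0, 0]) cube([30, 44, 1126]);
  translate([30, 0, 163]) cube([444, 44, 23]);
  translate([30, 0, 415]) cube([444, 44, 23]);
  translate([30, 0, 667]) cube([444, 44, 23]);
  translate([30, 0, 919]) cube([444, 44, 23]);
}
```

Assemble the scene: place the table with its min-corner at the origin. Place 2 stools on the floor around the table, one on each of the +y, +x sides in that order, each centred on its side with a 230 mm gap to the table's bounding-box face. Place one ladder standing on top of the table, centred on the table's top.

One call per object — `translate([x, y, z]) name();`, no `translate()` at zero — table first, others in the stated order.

table();
translate([460, 1220, 0]) stool();
translate([1462, 324, 0]) stool();
translate([364, 473, 696]) ladder();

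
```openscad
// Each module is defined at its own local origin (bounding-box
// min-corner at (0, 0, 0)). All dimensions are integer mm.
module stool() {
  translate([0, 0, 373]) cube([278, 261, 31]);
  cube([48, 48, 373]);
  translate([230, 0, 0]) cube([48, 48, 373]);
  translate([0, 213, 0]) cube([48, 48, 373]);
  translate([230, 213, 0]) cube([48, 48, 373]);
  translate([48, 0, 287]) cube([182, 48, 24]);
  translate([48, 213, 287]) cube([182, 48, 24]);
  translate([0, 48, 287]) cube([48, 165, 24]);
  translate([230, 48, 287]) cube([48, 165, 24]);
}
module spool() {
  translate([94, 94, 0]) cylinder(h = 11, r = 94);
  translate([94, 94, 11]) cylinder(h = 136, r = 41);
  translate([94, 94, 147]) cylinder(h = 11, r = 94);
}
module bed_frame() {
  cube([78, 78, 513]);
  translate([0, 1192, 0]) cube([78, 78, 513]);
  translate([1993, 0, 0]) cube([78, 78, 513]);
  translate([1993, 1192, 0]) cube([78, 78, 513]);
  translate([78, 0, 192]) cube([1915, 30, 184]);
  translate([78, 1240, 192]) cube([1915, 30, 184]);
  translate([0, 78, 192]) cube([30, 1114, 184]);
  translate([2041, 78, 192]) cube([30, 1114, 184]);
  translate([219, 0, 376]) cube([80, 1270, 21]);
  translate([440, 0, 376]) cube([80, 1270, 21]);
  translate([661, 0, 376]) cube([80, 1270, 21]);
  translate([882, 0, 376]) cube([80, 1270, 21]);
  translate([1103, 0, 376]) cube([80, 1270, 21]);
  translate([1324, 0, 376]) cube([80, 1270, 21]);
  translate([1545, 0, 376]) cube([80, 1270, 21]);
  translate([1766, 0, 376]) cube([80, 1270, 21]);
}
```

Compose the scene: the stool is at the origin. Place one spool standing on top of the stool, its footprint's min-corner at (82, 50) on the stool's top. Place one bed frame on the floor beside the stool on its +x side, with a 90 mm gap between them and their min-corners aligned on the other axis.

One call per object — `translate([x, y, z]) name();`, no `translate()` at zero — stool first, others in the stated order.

stool();
translate([82, 50, 404]) spool();
translate([368, 0, 0]) bed_frame();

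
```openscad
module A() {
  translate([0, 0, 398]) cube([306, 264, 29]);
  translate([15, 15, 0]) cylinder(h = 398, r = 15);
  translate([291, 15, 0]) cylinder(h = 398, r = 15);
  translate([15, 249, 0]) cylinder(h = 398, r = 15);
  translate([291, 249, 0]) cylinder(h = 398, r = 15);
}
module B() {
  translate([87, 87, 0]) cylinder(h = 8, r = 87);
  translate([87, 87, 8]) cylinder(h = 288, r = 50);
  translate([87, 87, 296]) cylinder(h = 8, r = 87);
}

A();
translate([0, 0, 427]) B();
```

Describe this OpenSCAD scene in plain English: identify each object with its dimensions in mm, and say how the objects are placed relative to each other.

A is a simple wooden stool: a rectangular seat 306 mm (x) by 264 mm (y), 29 mm thick, top face at z = 427 mm, on four round legs, each 30 mm in diameter. The legs rest on z = 0, each leg's axis is inset half a diameter from the nearest pair of seat edges (so the leg's bounding box is flush with the corner).

B is a spool: two coaxial disc flanges of radius 87 mm and thickness 8 mm, joined by a core cylinder of radius 50 mm and height 288 mm. The lower flange rests on z = 0 and the three cylinders share a vertical axis.

The spool is on top of the stool.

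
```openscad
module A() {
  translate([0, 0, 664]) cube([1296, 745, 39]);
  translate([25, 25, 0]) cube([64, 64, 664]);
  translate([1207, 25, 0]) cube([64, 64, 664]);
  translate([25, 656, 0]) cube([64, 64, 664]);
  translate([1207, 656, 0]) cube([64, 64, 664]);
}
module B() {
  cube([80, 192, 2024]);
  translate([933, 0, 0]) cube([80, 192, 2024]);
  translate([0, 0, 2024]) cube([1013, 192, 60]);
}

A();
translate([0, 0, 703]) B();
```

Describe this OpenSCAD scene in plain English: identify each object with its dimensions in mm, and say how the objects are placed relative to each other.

A is a table with a 1296×745 mm rectangular top, 39 mm thick, top surface at z = 703 mm, supported by four 64×64 mm square legs, each inset 25 mm from the nearest pair of top edges, running from the floor.

B is a door frame. The clear opening is 853 mm wide and 2024 mm high. Two 80 mm wide jambs, 192 mm deep, stand either side of the opening from the floor to the top of the opening. A 60 mm thick head sits across the top of both jambs, spanning the full outside width of the frame.

The door frame is on top of the table.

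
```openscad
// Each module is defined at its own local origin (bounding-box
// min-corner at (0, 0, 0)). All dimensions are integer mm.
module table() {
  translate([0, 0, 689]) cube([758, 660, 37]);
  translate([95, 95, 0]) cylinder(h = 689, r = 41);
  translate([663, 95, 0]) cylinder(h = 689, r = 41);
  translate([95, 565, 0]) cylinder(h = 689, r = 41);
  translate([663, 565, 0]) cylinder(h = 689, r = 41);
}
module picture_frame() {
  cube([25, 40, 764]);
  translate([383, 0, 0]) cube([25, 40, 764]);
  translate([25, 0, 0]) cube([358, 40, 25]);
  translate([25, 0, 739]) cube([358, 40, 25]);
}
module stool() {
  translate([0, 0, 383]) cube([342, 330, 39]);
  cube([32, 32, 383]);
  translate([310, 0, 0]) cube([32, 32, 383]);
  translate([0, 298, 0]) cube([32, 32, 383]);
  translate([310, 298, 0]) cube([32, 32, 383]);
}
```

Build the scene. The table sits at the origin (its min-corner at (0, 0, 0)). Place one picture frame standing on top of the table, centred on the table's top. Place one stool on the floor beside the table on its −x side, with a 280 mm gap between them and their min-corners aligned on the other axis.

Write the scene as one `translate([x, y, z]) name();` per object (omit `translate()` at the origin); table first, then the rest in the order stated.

table();
translate([175, 310, 726]) picture_frame();
translate([-622, 0, 0]) stool();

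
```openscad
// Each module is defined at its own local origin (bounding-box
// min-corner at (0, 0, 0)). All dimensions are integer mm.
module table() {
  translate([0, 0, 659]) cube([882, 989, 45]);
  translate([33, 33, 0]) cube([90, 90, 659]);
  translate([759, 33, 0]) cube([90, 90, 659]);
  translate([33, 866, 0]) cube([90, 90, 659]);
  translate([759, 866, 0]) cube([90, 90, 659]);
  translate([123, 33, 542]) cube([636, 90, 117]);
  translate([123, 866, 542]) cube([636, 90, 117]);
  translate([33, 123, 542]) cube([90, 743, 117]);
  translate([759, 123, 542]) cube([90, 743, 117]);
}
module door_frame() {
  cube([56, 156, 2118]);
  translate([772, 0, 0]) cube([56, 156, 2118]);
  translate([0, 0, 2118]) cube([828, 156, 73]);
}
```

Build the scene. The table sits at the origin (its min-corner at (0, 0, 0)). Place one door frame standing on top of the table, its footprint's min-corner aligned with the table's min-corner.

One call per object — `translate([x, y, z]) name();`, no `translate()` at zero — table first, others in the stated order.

table();
translate([0, 0, 704]) door_frame();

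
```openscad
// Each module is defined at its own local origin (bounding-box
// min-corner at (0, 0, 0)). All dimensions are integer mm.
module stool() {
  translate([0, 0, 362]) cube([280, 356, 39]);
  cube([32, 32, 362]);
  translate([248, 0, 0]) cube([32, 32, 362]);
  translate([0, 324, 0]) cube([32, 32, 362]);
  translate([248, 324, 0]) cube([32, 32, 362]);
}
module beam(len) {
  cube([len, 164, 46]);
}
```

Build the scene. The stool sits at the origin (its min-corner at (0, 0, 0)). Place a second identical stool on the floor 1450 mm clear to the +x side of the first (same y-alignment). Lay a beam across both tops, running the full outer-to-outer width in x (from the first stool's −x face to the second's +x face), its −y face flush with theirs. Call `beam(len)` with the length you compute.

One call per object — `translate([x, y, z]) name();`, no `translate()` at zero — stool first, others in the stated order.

stool();
translate([1730, 0, 0]) stool();
translate([0, 0, 401]) beam(2010);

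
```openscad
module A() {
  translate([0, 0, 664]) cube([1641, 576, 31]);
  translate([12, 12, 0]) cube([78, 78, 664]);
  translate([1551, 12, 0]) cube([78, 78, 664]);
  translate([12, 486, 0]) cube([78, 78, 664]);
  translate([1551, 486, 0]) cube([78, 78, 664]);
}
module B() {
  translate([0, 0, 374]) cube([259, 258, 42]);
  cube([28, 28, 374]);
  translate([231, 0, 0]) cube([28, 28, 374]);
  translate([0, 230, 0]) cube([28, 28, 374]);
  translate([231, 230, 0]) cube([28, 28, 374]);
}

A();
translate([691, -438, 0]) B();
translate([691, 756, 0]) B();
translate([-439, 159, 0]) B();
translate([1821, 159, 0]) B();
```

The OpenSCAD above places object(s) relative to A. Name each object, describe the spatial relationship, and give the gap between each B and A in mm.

Each stool's nearest face is 180 mm from the table's bounding box.

A is a table. B is a stool. Four stools sit around the table at the −y, +y, −x, +x sides. The gap between each stool and the table is 180 mm.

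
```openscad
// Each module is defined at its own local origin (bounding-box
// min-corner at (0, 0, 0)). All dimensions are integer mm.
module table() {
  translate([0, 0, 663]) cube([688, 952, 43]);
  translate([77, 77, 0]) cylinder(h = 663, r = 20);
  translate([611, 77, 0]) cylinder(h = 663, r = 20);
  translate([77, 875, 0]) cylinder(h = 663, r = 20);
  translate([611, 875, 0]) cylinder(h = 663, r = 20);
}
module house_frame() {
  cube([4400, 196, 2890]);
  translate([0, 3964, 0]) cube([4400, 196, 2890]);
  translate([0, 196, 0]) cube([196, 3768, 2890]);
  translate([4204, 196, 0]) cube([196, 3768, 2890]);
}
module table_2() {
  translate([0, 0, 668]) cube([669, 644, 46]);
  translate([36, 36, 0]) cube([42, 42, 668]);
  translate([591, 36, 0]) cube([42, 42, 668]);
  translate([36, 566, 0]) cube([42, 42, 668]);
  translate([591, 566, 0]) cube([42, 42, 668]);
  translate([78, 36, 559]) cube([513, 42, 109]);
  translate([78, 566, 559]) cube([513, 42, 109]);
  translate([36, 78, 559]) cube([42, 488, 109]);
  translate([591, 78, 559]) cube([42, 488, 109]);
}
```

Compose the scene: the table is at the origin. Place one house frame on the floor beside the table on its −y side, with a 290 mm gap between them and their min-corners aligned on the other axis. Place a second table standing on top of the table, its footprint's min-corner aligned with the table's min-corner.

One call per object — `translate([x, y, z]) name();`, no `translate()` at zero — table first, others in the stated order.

table();
translate([0, -4450, 0]) house_frame();
translate([0, 0, 706]) table_2();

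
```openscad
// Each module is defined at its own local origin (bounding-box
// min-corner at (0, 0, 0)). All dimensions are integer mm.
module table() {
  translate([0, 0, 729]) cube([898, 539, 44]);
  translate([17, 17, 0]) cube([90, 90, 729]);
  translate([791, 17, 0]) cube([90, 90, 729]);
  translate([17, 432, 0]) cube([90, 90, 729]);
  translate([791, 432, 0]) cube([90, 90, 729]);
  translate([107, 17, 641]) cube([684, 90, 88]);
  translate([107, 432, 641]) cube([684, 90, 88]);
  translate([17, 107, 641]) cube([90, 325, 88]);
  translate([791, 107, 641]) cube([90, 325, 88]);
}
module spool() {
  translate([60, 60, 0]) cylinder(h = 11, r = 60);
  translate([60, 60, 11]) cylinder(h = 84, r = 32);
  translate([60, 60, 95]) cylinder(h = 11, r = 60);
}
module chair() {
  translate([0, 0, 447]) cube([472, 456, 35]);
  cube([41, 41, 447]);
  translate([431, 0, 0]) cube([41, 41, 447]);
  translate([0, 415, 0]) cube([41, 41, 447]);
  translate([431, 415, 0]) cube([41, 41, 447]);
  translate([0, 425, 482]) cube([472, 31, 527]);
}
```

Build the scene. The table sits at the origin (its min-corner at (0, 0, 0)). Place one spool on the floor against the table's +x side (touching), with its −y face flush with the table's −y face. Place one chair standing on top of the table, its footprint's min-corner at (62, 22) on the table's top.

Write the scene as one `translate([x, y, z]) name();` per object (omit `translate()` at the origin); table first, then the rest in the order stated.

table();
translate([898, 0, 0]) spool();
translate([62, 22, 773]) chair();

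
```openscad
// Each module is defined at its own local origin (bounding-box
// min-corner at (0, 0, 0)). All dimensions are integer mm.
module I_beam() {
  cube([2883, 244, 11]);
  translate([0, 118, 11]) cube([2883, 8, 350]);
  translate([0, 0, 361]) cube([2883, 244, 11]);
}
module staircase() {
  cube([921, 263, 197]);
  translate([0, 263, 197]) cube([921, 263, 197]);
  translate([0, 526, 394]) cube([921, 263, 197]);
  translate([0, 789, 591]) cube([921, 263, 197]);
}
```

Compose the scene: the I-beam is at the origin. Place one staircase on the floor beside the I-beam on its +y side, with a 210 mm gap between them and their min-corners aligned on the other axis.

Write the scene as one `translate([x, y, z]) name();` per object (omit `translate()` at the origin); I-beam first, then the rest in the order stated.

I_beam();
translate([0, 454, 0]) staircase();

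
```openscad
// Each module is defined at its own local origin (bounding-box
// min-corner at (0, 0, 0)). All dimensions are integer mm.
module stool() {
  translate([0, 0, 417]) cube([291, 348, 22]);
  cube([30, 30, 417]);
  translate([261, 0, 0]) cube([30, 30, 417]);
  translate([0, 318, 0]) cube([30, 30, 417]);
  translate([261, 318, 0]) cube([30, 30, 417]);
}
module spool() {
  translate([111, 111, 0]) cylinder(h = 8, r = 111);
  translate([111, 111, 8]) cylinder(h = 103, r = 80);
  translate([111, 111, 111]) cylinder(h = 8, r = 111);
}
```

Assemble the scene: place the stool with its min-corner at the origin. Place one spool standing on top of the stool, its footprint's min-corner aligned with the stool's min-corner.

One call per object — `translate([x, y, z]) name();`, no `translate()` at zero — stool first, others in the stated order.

stool();
translate([0, 0, 439]) spool();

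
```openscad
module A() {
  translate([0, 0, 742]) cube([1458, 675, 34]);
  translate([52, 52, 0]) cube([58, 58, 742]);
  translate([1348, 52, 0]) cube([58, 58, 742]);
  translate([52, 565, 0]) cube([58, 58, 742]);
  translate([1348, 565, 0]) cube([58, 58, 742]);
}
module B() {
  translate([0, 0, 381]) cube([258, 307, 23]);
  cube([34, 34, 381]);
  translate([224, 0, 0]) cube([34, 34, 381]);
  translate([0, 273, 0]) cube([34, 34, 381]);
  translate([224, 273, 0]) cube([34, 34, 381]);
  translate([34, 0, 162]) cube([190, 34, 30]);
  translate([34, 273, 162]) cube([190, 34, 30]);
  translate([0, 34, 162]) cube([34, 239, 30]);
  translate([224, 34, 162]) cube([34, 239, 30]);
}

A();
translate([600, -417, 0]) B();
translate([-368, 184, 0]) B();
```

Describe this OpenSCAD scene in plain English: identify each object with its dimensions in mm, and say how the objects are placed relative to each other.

A is a table with a 1458×675 mm rectangular top, 34 mm thick, top surface at z = 776 mm, supported by four 58×58 mm square legs, each inset 52 mm from the nearest pair of top edges, running from the floor.

B is a simple wooden stool: a rectangular seat 258 mm (x) by 307 mm (y), 23 mm thick, top face at z = 404 mm, on four square legs, each 34×34 mm in cross-section. The legs rest on z = 0, each flush with a corner of the seat. Four stretchers, 34 mm wide and 30 mm tall, connect adjacent legs with their undersides at z = 162 mm, each running between the inner faces of the legs it joins and aligned with the legs' outer faces on the other axis.

Two stools sit around the table at the −y, −x sides.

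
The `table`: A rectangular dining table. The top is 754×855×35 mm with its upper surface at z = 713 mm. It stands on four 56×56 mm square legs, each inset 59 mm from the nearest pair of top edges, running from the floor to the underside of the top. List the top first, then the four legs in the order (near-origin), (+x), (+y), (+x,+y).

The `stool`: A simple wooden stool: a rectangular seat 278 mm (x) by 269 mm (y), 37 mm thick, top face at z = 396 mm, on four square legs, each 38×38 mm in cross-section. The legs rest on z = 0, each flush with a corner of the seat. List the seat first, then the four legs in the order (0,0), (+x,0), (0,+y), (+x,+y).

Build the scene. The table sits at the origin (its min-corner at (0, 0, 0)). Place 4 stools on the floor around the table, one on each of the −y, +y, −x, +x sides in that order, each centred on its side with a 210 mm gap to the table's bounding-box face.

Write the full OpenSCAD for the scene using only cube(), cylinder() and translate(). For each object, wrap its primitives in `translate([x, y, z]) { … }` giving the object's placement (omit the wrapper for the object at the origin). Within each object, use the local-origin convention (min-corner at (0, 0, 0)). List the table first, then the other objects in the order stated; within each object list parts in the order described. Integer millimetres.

translate([0, 0, 678]) cube([754, 855, 35]);
translate([59, 59, 0]) cube([56, 56, 678]);
translate([639, 59, 0]) cube([56, 56, 678]);
translate([59, 740, 0]) cube([56, 56, 678]);
translate([639, 740, 0]) cube([56, 56, 678]);
translate([238, -479, 0]) {
  translate([0, 0, 359]) cube([278, 269, 37]);
  cube([38, 38, 359]);
  translate([240, 0, 0]) cube([38, 38, 359]);
  translate([0, 231, 0]) cube([38, 38, 359]);
  translate([240, 231, 0]) cube([38, 38, 359]);
}
translate([238, 1065, 0]) {
  translate([0, 0, 359]) cube([278, 269, 37]);
  cube([38, 38, 359]);
  translate([240, 0, 0]) cube([38, 38, 359]);
  translate([0, 231, 0]) cube([38, 38, 359]);
  translate([240, 231, 0]) cube([38, 38, 359]);
}
translate([-488, 293, 0]) {
  translate([0, 0, 359]) cube([278, 269, 37]);
  cube([38, 38, 359]);
  translate([240, 0, 0]) cube([38, 38, 359]);
  translate([0, 231, 0]) cube([38, 38, 359]);
  translate([240, 231, 0]) cube([38, 38, 359]);
}
translate([964, 293, 0]) {
  translate([0, 0, 359]) cube([278, 269, 37]);
  cube([38, 38, 359]);
  translate([240, 0, 0]) cube([38, 38, 359]);
  translate([0, 231, 0]) cube([38, 38, 359]);
  translate([240, 231, 0]) cube([38, 38, 359]);
}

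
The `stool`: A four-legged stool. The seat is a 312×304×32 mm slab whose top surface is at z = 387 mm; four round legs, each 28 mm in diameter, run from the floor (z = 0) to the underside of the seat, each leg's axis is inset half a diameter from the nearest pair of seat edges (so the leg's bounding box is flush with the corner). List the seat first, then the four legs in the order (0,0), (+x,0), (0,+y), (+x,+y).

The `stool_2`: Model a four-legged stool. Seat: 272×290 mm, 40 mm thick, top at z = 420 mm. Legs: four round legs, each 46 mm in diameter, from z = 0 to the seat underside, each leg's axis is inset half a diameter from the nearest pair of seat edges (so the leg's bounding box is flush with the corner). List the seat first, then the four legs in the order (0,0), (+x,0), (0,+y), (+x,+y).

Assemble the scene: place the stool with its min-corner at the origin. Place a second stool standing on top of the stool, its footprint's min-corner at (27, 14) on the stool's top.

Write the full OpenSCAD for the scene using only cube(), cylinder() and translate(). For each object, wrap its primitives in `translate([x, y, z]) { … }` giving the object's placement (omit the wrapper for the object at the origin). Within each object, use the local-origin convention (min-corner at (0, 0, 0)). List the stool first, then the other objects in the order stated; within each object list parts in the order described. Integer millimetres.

translate([0, 0, 355]) cube([312, 304, 32]);
translate([14, 14, 0]) cylinder(h = 355, r = 14);
translate([298, 14, 0]) cylinder(h = 355, r = 14);
translate([14, 290, 0]) cylinder(h = 355, r = 14);
translate([298, 290, 0]) cylinder(h = 355, r = 14);
translate([27, 14, 387]) {
  translate([0, 0, 380]) cube([272, 290, 40]);
  translate([23, 23, 0]) cylinder(h = 380, r = 23);
  translate([249, 23, 0]) cylinder(h = 380, r = 23);
  translate([23, 267, 0]) cylinder(h = 380, r = 23);
  translate([249, 267, 0]) cylinder(h = 380, r = 23);
}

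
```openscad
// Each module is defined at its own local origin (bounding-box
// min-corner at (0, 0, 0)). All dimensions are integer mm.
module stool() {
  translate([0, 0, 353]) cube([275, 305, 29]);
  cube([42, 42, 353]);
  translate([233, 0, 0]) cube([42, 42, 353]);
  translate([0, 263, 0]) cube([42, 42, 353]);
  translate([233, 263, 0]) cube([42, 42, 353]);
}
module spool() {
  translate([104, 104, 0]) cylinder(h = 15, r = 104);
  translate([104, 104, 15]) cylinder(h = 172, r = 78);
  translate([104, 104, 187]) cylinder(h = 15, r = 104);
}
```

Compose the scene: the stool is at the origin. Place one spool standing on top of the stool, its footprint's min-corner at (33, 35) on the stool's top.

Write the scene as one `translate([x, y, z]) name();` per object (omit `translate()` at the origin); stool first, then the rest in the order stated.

stool();
translate([33, 35, 382]) spool();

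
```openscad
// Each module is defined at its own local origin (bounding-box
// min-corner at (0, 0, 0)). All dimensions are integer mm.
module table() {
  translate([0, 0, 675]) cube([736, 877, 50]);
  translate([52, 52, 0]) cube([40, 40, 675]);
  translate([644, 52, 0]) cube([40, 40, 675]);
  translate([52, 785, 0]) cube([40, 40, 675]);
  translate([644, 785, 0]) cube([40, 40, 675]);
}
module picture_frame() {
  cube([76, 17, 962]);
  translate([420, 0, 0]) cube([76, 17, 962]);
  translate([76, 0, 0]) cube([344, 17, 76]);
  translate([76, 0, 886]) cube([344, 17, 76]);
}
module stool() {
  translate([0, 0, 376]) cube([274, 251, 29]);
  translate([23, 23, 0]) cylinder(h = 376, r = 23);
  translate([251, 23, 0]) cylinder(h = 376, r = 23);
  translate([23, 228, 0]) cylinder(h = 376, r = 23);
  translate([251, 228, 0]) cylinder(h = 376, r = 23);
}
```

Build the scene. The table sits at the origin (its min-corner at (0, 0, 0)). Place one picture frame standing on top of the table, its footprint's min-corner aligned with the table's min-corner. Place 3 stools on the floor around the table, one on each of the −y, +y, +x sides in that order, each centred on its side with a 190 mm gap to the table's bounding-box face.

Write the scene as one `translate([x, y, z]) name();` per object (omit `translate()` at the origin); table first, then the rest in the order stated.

table();
translate([0, 0, 725]) picture_frame();
translate([231, -441, 0]) stool();
translate([231, 1067, 0]) stool();
translate([926, 313, 0]) stool();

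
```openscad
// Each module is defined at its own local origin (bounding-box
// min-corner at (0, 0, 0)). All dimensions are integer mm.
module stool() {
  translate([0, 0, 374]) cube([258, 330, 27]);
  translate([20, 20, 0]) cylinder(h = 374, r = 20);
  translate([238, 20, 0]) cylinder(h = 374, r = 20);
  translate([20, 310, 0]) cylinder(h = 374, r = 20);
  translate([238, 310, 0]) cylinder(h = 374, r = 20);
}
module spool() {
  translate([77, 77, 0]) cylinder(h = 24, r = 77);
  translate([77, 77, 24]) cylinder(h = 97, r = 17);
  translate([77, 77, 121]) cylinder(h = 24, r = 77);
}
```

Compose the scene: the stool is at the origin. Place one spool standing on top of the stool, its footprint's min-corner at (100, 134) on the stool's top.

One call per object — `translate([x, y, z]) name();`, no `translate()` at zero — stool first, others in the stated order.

stool();
translate([100, 134, 401]) spool();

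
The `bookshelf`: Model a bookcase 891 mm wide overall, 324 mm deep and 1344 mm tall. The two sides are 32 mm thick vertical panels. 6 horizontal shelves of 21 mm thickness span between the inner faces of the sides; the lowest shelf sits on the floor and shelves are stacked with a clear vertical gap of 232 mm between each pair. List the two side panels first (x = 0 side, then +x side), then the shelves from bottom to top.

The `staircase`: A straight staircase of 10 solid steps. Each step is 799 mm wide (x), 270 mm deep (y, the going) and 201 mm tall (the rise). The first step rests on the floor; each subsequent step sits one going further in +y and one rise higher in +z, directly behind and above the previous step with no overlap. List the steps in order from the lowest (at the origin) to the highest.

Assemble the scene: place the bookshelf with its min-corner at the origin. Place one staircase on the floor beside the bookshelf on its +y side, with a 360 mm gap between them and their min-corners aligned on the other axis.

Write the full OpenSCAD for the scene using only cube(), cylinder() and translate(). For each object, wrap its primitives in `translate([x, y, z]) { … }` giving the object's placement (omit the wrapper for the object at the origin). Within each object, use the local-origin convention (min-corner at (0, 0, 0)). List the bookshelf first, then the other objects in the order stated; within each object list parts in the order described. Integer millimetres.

cube([32, 324, 1344]);
translate([859, 0, 0]) cube([32, 324, 1344]);
translate([32, 0, 0]) cube([827, 324, 21]);
translate([32, 0, 253]) cube([827, 324, 21]);
translate([32, 0, 506]) cube([827, 324, 21]);
translate([32, 0, 759]) cube([827, 324, 21]);
translate([32, 0, 1012]) cube([827, 324, 21]);
translate([32, 0, 1265]) cube([827, 324, 21]);
translate([0, 684, 0]) {
  cube([799, 270, 201]);
  translate([0, 270, 201]) cube([799, 270, 201]);
  translate([0, 540, 402]) cube([799, 270, 201]);
  translate([0, 810, 603]) cube([799, 270, 201]);
  translate([0, 1080, 804]) cube([799, 270, 201]);
  translate([0, 1350, 1005]) cube([799, 270, 201]);
  translate([0, 1620, 1206]) cube([799, 270, 201]);
  translate([0, 1890, 1407]) cube([799, 270, 201]);
  translate([0, 2160, 1608]) cube([799, 270, 201]);
  translate([0, 2430, 1809]) cube([799, 270, 201]);
}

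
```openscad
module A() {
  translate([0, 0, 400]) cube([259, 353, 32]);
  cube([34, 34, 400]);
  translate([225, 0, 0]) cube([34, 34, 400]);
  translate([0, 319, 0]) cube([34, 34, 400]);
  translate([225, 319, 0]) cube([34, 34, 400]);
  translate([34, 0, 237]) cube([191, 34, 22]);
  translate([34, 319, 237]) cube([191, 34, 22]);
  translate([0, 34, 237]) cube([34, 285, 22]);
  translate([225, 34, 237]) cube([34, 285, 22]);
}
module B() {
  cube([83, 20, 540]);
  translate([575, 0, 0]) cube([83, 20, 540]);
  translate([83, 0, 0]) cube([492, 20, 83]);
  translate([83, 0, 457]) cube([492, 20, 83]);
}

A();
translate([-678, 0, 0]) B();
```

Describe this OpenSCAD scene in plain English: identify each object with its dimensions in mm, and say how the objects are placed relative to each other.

A is a simple wooden stool: a rectangular seat 259 mm (x) by 353 mm (y), 32 mm thick, top face at z = 432 mm, on four square legs, each 34×34 mm in cross-section. The legs rest on z = 0, each flush with a corner of the seat. Four stretchers, 34 mm wide and 22 mm tall, connect adjacent legs with their undersides at z = 237 mm, each running between the inner faces of the legs it joins and aligned with the legs' outer faces on the other axis.

B is a rectangular picture frame lying in the x–z plane (depth along y). The opening is 492 mm wide (x) by 374 mm tall (z), surrounded by a border 83 mm wide on all four sides. The frame is 20 mm deep and is made of two full-height vertical stiles with two horizontal rails fitted between them.

The picture frame is on the floor beside the stool on its −x side.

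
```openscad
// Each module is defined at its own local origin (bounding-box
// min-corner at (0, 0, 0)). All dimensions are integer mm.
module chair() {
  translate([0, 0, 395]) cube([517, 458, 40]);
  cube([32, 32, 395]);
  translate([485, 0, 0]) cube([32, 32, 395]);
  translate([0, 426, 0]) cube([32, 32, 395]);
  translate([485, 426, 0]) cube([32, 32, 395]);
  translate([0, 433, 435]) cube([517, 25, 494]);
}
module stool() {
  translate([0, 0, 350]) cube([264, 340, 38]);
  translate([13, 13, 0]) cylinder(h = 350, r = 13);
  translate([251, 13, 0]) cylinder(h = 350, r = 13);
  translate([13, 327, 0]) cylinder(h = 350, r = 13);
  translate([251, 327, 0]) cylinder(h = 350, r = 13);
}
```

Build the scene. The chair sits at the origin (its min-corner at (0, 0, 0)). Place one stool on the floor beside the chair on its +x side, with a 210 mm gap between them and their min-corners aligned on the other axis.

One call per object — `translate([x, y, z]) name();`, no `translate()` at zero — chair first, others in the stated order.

chair();
translate([727, 0, 0]) stool();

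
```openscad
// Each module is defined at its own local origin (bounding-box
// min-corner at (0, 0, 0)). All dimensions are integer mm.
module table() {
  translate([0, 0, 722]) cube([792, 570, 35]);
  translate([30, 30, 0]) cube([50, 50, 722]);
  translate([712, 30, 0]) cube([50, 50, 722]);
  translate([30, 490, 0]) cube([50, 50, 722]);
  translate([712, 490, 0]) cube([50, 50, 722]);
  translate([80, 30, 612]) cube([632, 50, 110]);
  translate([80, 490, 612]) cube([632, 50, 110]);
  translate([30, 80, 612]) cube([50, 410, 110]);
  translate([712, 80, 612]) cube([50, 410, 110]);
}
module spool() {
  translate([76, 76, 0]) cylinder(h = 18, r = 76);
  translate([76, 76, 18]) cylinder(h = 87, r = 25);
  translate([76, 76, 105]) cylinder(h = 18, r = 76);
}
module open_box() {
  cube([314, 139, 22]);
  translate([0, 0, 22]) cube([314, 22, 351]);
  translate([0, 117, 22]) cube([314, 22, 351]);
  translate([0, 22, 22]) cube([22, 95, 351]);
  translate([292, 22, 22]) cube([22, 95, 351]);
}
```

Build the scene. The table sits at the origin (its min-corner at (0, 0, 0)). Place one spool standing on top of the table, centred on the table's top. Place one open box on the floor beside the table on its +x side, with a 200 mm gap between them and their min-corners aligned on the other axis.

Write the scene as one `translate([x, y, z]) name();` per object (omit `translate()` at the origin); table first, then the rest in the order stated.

table();
translate([320, 209, 757]) spool();
translate([992, 0, 0]) open_box();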